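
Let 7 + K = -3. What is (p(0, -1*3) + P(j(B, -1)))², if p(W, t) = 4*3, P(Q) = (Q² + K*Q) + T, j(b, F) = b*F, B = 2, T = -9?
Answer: 729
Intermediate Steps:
K = -10 (K = -7 - 3 = -10)
j(b, F) = F*b
P(Q) = -9 + Q² - 10*Q (P(Q) = (Q² - 10*Q) - 9 = -9 + Q² - 10*Q)
p(W, t) = 12
(p(0, -1*3) + P(j(B, -1)))² = (12 + (-9 + (-1*2)² - (-10)*2))² = (12 + (-9 + (-2)² - 10*(-2)))² = (12 + (-9 + 4 + 20))² = (12 + 15)² = 27² = 729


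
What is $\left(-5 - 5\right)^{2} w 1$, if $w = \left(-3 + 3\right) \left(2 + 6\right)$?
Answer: $0$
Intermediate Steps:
$w = 0$ ($w = 0 \cdot 8 = 0$)
$\left(-5 - 5\right)^{2} w 1 = \left(-5 - 5\right)^{2} \cdot 0 \cdot 1 = \left(-10\right)^{2} \cdot 0 \cdot 1 = 100 \cdot 0 \cdot 1 = 0 \cdot 1 = 0$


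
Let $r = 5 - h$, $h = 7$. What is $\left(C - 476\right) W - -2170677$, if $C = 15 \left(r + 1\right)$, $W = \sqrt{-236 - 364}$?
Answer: $2170677 - 4910 i \sqrt{6} \approx 2.1707 \cdot 10^{6} - 12027.0 i$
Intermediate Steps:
$r = -2$ ($r = 5 - 7 = -2$)
$W = 10 i \sqrt{6}$ ($W = \sqrt{-600} = 10 i \sqrt{6} \approx 24.495 i$)
$C = -15$ ($C = 15 \left(-2 + 1\right) = 15 \left(-1\right) = -15$)
$\left(C - 476\right) W - -2170677 = \left(-15 - 476\right) 10 i \sqrt{6} - -2170677 = - 491 \cdot 10 i \sqrt{6} + 2170677 = - 4910 i \sqrt{6} + 2170677 = 2170677 - 4910 i \sqrt{6}$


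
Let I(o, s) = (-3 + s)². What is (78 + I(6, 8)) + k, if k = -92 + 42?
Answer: 53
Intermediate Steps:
k = -50
(78 + I(6, 8)) + k = (78 + (-3 + 8)²) - 50 = (78 + 5²) - 50 = (78 + 25) - 50 = 103 - 50 = 53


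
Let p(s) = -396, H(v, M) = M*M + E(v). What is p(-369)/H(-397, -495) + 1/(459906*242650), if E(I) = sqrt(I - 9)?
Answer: -10828167183370658969/6699928527166697817900 + 396*I*sqrt(406)/60037251031 ≈ -0.0016162 + 1.329e-7*I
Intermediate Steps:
E(I) = sqrt(-9 + I)
H(v, M) = M**2 + sqrt(-9 + v) (H(v, M) = M*M + sqrt(-9 + v) = M**2 + sqrt(-9 + v))
p(-369)/H(-397, -495) + 1/(459906*242650) = -396/((-495)**2 + sqrt(-9 - 397)) + 1/(459906*242650) = -396/(245025 + sqrt(-406)) + (1/459906)*(1/242650) = -396/(245025 + I*sqrt(406)) + 1/111596190900 = 1/111596190900 - 396/(245025 + I*sqrt(406))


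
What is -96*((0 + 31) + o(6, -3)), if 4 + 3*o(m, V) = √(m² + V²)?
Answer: -2848 - 96*√5 ≈ -3062.7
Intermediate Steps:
o(m, V) = -4/3 + √(V² + m²)/3 (o(m, V) = -4/3 + √(m² + V²)/3 = -4/3 + √(V² + m²)/3)
-96*((0 + 31) + o(6, -3)) = -96*((0 + 31) + (-4/3 + √((-3)² + 6²)/3)) = -96*(31 + (-4/3 + √(9 + 36)/3)) = -96*(31 + (-4/3 + √45/3)) = -96*(31 + (-4/3 + (3*√5)/3)) = -96*(31 + (-4/3 + √5)) = -96*(89/3 + √5) = -2848 - 96*√5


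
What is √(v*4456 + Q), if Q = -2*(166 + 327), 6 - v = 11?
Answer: I*√23266 ≈ 152.53*I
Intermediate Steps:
v = -5 (v = 6 - 1*11 = 6 - 11 = -5)
Q = -986 (Q = -2*493 = -986)
√(v*4456 + Q) = √(-5*4456 - 986) = √(-22280 - 986) = √(-23266) = I*√23266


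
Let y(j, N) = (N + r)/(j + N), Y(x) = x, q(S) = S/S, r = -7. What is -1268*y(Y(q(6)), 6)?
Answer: 1268/7 ≈ 181.14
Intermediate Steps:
q(S) = 1
y(j, N) = (-7 + N)/(N + j) (y(j, N) = (N - 7)/(j + N) = (-7 + N)/(N + j))
-1268*y(Y(q(6)), 6) = -1268*(-7 + 6)/(6 + 1) = -1268*(-1)/7 = -1268*(-⅐) = 1268/7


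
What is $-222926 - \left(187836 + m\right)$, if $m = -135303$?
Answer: $-275459$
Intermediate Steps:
$-222926 - \left(187836 + m\right) = -222926 - \left(187836 - 135303\right) = -222926 - 52533 = -275459$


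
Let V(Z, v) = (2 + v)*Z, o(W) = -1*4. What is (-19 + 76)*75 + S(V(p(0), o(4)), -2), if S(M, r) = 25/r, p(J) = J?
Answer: 8525/2 ≈ 4262.5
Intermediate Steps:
o(W) = -4
V(Z, v) = Z*(2 + v)
(-19 + 76)*75 + S(V(p(0), o(4)), -2) = (-19 + 76)*75 + 25/(-2) = 57*75 + 25*(-½) = 4275 - 25/2 = 8525/2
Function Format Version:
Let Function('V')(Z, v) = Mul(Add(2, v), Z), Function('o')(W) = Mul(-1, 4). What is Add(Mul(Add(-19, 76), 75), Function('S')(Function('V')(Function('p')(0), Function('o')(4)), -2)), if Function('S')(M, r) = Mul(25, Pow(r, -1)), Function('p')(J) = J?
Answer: Rational(8525, 2) ≈ 4262.5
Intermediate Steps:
Function('o')(W) = -4
Function('V')(Z, v) = Mul(Z, Add(2, v))
Add(Mul(Add(-19, 76), 75), Function('S')(Function('V')(Function('p')(0), Function('o')(4)), -2)) = Add(Mul(Add(-19, 76), 75), Mul(25, Pow(-2, -1))) = Add(Mul(57, 75), Mul(25, Rational(-1, 2))) = Add(4275, Rational(-25, 2)) = Rational(8525, 2)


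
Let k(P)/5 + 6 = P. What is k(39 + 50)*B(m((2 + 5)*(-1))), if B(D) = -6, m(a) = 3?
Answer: -2490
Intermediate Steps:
k(P) = -30 + 5*P
k(39 + 50)*B(m((2 + 5)*(-1))) = (-30 + 5*(39 + 50))*(-6) = (-30 + 5*89)*(-6) = (-30 + 445)*(-6) = 415*(-6) = -2490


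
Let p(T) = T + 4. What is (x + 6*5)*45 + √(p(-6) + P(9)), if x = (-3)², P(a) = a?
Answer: 1755 + √7 ≈ 1757.6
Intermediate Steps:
p(T) = 4 + T
x = 9
(x + 6*5)*45 + √(p(-6) + P(9)) = (9 + 6*5)*45 + √((4 - 6) + 9) = (9 + 30)*45 + √(-2 + 9) = 39*45 + √7 = 1755 + √7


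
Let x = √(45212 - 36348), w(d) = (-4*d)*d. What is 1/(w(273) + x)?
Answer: -74529/22218285148 - √554/22218285148 ≈ -3.3555e-6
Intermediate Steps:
w(d) = -4*d²
x = 4*√554 (x = √8864 = 4*√554 ≈ 94.149)
1/(w(273) + x) = 1/(-4*273² + 4*√554) = 1/(-4*74529 + 4*√554) = 1/(-298116 + 4*√554)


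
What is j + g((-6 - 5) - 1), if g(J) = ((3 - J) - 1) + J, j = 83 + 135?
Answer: 220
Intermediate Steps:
j = 218
g(J) = 2 (g(J) = (2 - J) + J = 2)
j + g((-6 - 5) - 1) = 218 + 2 = 220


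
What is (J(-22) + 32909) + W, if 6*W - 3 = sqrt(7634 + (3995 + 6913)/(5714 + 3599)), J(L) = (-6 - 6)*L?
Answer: 66347/2 + 35*sqrt(540582398)/55878 ≈ 33188.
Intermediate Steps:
J(L) = -12*L
W = 1/2 + 35*sqrt(540582398)/55878 (W = 1/2 + sqrt(7634 + (3995 + 6913)/(5714 + 3599))/6 = 1/2 + sqrt(7634 + 10908/9313)/6 = 1/2 + sqrt(71106350/9313)/6 = 1/2 + (35*sqrt(540582398)/9313)/6 = 1/2 + 35*sqrt(540582398)/55878 ≈ 15.063)
(J(-22) + 32909) + W = (-12*(-22) + 32909) + (1/2 + 35*sqrt(540582398)/55878) = (264 + 32909) + (1/2 + 35*sqrt(540582398)/55878) = 33173 + (1/2 + 35*sqrt(540582398)/55878) = 66347/2 + 35*sqrt(540582398)/55878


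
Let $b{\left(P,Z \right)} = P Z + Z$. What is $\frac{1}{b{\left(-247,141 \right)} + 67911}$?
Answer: $\frac{1}{33225} \approx 3.0098 \cdot 10^{-5}$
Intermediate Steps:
$b{\left(P,Z \right)} = Z + P Z$
$\frac{1}{b{\left(-247,141 \right)} + 67911} = \frac{1}{141 \left(1 - 247\right) + 67911} = \frac{1}{141 \left(-246\right) + 67911} = \frac{1}{-34686 + 67911} = \frac{1}{33225}$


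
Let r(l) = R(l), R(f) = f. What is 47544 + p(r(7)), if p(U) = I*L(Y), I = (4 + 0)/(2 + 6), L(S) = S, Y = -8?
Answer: 47540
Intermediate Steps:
r(l) = l
I = 1/2 (I = 4/8 = 4*(1/8) = 1/2 ≈ 0.50000)
p(U) = -4 (p(U) = (1/2)*(-8) = -4)
47544 + p(r(7)) = 47544 - 4 = 47540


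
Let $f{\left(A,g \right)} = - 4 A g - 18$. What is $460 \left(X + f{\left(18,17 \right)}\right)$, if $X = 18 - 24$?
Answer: $-574080$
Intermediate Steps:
$f{\left(A,g \right)} = -18 - 4 A g$ ($f{\left(A,g \right)} = - 4 A g - 18 = -18 - 4 A g$)
$X = -6$ ($X = 18 - 24 = -6$)
$460 \left(X + f{\left(18,17 \right)}\right) = 460 \left(-6 - \left(18 + 72 \cdot 17\right)\right) = 460 \left(-6 - 1242\right) = 460 \left(-1248\right) = -574080$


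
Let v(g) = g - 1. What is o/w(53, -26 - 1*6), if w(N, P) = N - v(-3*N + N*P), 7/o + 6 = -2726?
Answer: -7/5215388 ≈ -1.3422e-6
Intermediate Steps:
o = -7/2732 (o = 7/(-6 - 2726) = 7/(-2732) = 7*(-1/2732) = -7/2732 ≈ -0.0025622)
v(g) = -1 + g
w(N, P) = 1 + 4*N - N*P (w(N, P) = N - (-1 + (-3*N + N*P)) = N - (-1 - 3*N + N*P) = N + (1 + 3*N - N*P) = 1 + 4*N - N*P)
o/w(53, -26 - 1*6) = -7/(2732*(1 + 53 - 1*53*(-3 + (-26 - 1*6)))) = -7/(2732*(1 + 53 - 1*53*(-3 + (-26 - 6)))) = -7/(2732*(1 + 53 - 1*53*(-3 - 32))) = -7/(2732*(1 + 53 - 1*53*(-35))) = -7/(2732*(1 + 53 + 1855)) = -7/2732/1909 = -7/2732*1/1909 = -7/5215388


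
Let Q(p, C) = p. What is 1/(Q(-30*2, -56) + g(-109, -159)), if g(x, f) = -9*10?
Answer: -1/150 ≈ -0.0066667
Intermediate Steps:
g(x, f) = -90
1/(Q(-30*2, -56) + g(-109, -159)) = 1/(-30*2 - 90) = 1/(-60 - 90) = 1/(-150) = -1/150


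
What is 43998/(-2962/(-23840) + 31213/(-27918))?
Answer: -7320883537440/165356201 ≈ -44273.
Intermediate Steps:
43998/(-2962/(-23840) + 31213/(-27918)) = 43998/(-2962*(-1/23840) + 31213*(-1/27918)) = 43998/(1481/11920 - 31213/27918) = 43998/(-165356201/166391280) = 43998*(-166391280/165356201) = -7320883537440/165356201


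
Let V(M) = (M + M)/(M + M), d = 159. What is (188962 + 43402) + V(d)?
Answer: 232365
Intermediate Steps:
V(M) = 1 (V(M) = (2*M)/((2*M)) = (2*M)*(1/(2*M)) = 1)
(188962 + 43402) + V(d) = (188962 + 43402) + 1 = 232364 + 1 = 232365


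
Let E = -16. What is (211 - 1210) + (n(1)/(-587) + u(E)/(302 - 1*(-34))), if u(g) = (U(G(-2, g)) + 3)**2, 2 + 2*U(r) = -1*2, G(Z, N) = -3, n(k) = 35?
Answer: -197045941/197232 ≈ -999.06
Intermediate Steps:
U(r) = -2 (U(r) = -1 + (-1*2)/2 = -1 + (1/2)*(-2) = -1 - 1 = -2)
u(g) = 1 (u(g) = (-2 + 3)**2 = 1**2 = 1)
(211 - 1210) + (n(1)/(-587) + u(E)/(302 - 1*(-34))) = (211 - 1210) + (35/(-587) + 1/(302 - 1*(-34))) = -999 + (35*(-1/587) + 1/(302 + 34)) = -999 + (-35/587 + 1/336) = -999 - 11173/197232 = -197045941/197232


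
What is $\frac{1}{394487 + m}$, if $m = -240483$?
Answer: $\frac{1}{154004} \approx 6.4933 \cdot 10^{-6}$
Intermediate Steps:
$\frac{1}{394487 + m} = \frac{1}{394487 - 240483} = \frac{1}{154004}$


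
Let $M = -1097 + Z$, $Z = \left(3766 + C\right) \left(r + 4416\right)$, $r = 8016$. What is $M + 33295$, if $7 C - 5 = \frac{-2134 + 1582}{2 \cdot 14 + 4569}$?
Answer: $\frac{215414393678}{4597} \approx 4.686 \cdot 10^{7}$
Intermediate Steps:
$C = \frac{22433}{32179}$ ($C = \frac{5}{7} + \frac{\left(-2134 + 1582\right) \frac{1}{2 \cdot 14 + 4569}}{7} = \frac{5}{7} + \frac{\left(-552\right) \frac{1}{28 + 4569}}{7} = \frac{5}{7} + \frac{\left(-552\right) \frac{1}{4597}}{7} = \frac{5}{7} + \frac{1}{7} \left(- \frac{552}{4597}\right) = \frac{5}{7} - \frac{552}{32179} = \frac{22433}{32179} \approx 0.69713$)
$Z = \frac{215266379472}{4597}$ ($Z = \left(3766 + \frac{22433}{32179}\right) \left(8016 + 4416\right) = \frac{121208547}{32179} \cdot 12432 = \frac{215266379472}{4597} \approx 4.6828 \cdot 10^{7}$)
$M = \frac{215261336563}{4597}$ ($M = -1097 + \frac{215266379472}{4597} = \frac{215261336563}{4597} \approx 4.6826 \cdot 10^{7}$)
$M + 33295 = \frac{215261336563}{4597} + 33295 = \frac{215414393678}{4597}$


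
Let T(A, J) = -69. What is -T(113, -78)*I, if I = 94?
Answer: 6486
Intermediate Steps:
-T(113, -78)*I = -(-69)*94 = -1*(-6486) = 6486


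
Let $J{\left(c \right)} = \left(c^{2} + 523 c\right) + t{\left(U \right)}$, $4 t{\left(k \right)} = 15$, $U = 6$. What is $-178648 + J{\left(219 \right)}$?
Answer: $- \frac{64585}{4} \approx -16146.0$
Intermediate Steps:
$t{\left(k \right)} = \frac{15}{4}$ ($t{\left(k \right)} = \frac{1}{4} \cdot 15 = \frac{15}{4}$)
$J{\left(c \right)} = \frac{15}{4} + c^{2} + 523 c$ ($J{\left(c \right)} = \left(c^{2} + 523 c\right) + \frac{15}{4} = \frac{15}{4} + c^{2} + 523 c$)
$-178648 + J{\left(219 \right)} = -178648 + \left(\frac{15}{4} + 219^{2} + 523 \cdot 219\right) = -178648 + \left(\frac{15}{4} + 47961 + 114537\right) = -178648 + \frac{650007}{4} = - \frac{64585}{4}$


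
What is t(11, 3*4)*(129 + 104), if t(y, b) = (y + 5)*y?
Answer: 41008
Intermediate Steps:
t(y, b) = y*(5 + y) (t(y, b) = (5 + y)*y = y*(5 + y))
t(11, 3*4)*(129 + 104) = (11*(5 + 11))*(129 + 104) = (11*16)*233 = 176*233 = 41008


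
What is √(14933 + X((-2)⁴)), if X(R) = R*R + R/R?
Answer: 7*√310 ≈ 123.25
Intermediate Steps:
X(R) = 1 + R² (X(R) = R² + 1 = 1 + R²)
√(14933 + X((-2)⁴)) = √(14933 + (1 + ((-2)⁴)²)) = √(14933 + (1 + 16²)) = √(14933 + (1 + 256)) = √(14933 + 257) = √15190 = 7*√310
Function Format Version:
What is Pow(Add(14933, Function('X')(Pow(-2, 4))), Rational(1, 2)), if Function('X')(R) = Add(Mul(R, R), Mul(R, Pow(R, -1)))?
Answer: Mul(7, Pow(310, Rational(1, 2))) ≈ 123.25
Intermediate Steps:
Function('X')(R) = Add(1, Pow(R, 2)) (Function('X')(R) = Add(Pow(R, 2), 1) = Add(1, Pow(R, 2)))
Pow(Add(14933, Function('X')(Pow(-2, 4))), Rational(1, 2)) = Pow(Add(14933, Add(1, Pow(Pow(-2, 4), 2))), Rational(1, 2)) = Pow(Add(14933, Add(1, Pow(16, 2))), Rational(1, 2)) = Pow(Add(14933, Add(1, 256)), Rational(1, 2)) = Pow(Add(14933, 257), Rational(1, 2)) = Pow(15190, Rational(1, 2)) = Mul(7, Pow(310, Rational(1, 2)))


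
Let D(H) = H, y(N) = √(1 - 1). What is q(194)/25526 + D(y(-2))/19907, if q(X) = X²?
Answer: 18818/12763 ≈ 1.4744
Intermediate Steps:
y(N) = 0 (y(N) = √0 = 0)
q(194)/25526 + D(y(-2))/19907 = 194²/25526 + 0/19907 = 37636*(1/25526) + 0*(1/19907) = 18818/12763 + 0 = 18818/12763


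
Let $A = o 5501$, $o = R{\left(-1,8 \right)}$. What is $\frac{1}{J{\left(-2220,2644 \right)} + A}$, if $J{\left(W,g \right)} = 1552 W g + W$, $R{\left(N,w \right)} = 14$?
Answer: $- \frac{1}{9109668566} \approx -1.0977 \cdot 10^{-10}$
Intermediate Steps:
$J{\left(W,g \right)} = W + 1552 W g$ ($J{\left(W,g \right)} = 1552 W g + W = W + 1552 W g$)
$o = 14$
$A = 77014$ ($A = 14 \cdot 5501 = 77014$)
$\frac{1}{J{\left(-2220,2644 \right)} + A} = \frac{1}{- 2220 \left(1 + 1552 \cdot 2644\right) + 77014} = \frac{1}{- 2220 \left(1 + 4103488\right) + 77014} = \frac{1}{\left(-2220\right) 4103489 + 77014} = \frac{1}{-9109745580 + 77014} = \frac{1}{-9109668566} = - \frac{1}{9109668566}$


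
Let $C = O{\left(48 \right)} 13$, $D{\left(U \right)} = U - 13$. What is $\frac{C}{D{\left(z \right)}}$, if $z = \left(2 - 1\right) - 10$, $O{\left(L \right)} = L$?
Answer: $- \frac{312}{11} \approx -28.364$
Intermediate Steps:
$z = -9$ ($z = 1 - 10 = -9$)
$D{\left(U \right)} = -13 + U$
$C = 624$ ($C = 48 \cdot 13 = 624$)
$\frac{C}{D{\left(z \right)}} = \frac{624}{-13 - 9} = \frac{624}{-22} = 624 \left(- \frac{1}{22}\right) = - \frac{312}{11}$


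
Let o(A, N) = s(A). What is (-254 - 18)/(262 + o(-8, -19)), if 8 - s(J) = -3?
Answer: -272/273 ≈ -0.99634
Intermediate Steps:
s(J) = 11 (s(J) = 8 - 1*(-3) = 8 + 3 = 11)
o(A, N) = 11
(-254 - 18)/(262 + o(-8, -19)) = (-254 - 18)/(262 + 11) = -272/273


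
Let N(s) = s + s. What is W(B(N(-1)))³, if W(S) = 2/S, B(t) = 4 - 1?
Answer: 8/27 ≈ 0.29630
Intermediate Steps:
N(s) = 2*s
B(t) = 3
W(B(N(-1)))³ = (2/3)³ = (2*(⅓))³ = (⅔)³ = 8/27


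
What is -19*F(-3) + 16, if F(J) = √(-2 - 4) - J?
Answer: -41 - 19*I*√6 ≈ -41.0 - 46.54*I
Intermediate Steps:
F(J) = -J + I*√6 (F(J) = √(-6) - J = I*√6 - J = -J + I*√6)
-19*F(-3) + 16 = -19*(-1*(-3) + I*√6) + 16 = -19*(3 + I*√6) + 16 = (-57 - 19*I*√6) + 16 = -41 - 19*I*√6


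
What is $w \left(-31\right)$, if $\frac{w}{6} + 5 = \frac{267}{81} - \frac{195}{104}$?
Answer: $\frac{23963}{36} \approx 665.64$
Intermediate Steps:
$w = - \frac{773}{36}$ ($w = -30 + 6 \left(\frac{267}{81} - \frac{195}{104}\right) = -30 + 6 \left(267 \cdot \frac{1}{81} - \frac{15}{8}\right) = -30 + 6 \left(\frac{89}{27} - \frac{15}{8}\right) = -30 + 6 \cdot \frac{307}{216} = -30 + \frac{307}{36} = - \frac{773}{36} \approx -21.472$)
$w \left(-31\right) = \left(- \frac{773}{36}\right) \left(-31\right) = \frac{23963}{36}$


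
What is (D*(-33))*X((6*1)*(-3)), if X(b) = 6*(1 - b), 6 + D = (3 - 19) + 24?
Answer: -7524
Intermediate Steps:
D = 2 (D = -6 + ((3 - 19) + 24) = -6 + (-16 + 24) = -6 + 8 = 2)
X(b) = 6 - 6*b
(D*(-33))*X((6*1)*(-3)) = (2*(-33))*(6 - 6*6*1*(-3)) = -66*(6 - 36*(-3)) = -66*(6 - 6*(-18)) = -66*(6 + 108) = -66*114 = -7524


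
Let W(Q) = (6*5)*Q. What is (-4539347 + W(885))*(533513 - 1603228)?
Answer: 4827406642855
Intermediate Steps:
W(Q) = 30*Q
(-4539347 + W(885))*(533513 - 1603228) = (-4539347 + 30*885)*(533513 - 1603228) = (-4539347 + 26550)*(-1069715) = -4512797*(-1069715) = 4827406642855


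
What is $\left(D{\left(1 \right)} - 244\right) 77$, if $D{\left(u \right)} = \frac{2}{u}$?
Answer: $-18634$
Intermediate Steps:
$\left(D{\left(1 \right)} - 244\right) 77 = \left(\frac{2}{1} - 244\right) 77 = \left(2 \cdot 1 - 244\right) 77 = \left(2 - 244\right) 77 = \left(-242\right) 77 = -18634$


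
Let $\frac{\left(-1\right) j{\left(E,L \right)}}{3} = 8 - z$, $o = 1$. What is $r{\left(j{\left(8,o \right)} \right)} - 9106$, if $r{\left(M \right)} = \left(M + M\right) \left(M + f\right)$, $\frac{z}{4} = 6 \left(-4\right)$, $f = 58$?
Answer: $149390$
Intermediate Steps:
$z = -96$ ($z = 4 \cdot 6 \left(-4\right) = 4 \left(-24\right) = -96$)
$j{\left(E,L \right)} = -312$ ($j{\left(E,L \right)} = - 3 \left(8 - -96\right) = - 3 \left(8 + 96\right) = \left(-3\right) 104 = -312$)
$r{\left(M \right)} = 2 M \left(58 + M\right)$ ($r{\left(M \right)} = \left(M + M\right) \left(M + 58\right) = 2 M \left(58 + M\right)$)
$r{\left(j{\left(8,o \right)} \right)} - 9106 = 2 \left(-312\right) \left(58 - 312\right) - 9106 = 2 \left(-312\right) \left(-254\right) - 9106 = 158496 - 9106 = 149390$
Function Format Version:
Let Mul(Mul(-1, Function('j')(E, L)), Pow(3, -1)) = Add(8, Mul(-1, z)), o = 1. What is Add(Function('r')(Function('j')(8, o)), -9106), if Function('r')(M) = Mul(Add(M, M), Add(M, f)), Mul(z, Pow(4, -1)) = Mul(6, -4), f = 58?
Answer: 149390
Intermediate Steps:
z = -96 (z = Mul(4, Mul(6, -4)) = Mul(4, -24) = -96)
Function('j')(E, L) = -312 (Function('j')(E, L) = Mul(-3, Add(8, Mul(-1, -96))) = Mul(-3, Add(8, 96)) = Mul(-3, 104) = -312)
Function('r')(M) = Mul(2, M, Add(58, M)) (Function('r')(M) = Mul(Add(M, M), Add(M, 58)) = Mul(Mul(2, M), Add(58, M)) = Mul(2, M, Add(58, M)))
Add(Function('r')(Function('j')(8, o)), -9106) = Add(Mul(2, -312, Add(58, -312)), -9106) = Add(Mul(2, -312, -254), -9106) = Add(158496, -9106) = 149390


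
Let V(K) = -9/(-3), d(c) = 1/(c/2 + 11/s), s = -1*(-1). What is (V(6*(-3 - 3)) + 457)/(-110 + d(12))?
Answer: -7820/1869 ≈ -4.1841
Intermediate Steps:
s = 1
d(c) = 1/(11 + c/2) (d(c) = 1/(c/2 + 11/1) = 1/(c*(½) + 11*1) = 1/(c/2 + 11) = 1/(11 + c/2))
V(K) = 3 (V(K) = -9*(-⅓) = 3)
(V(6*(-3 - 3)) + 457)/(-110 + d(12)) = (3 + 457)/(-110 + 2/(22 + 12)) = 460/(-110 + 2/34) = 460/(-110 + 2*(1/34)) = 460/(-110 + 1/17) = 460/(-1869/17) = 460*(-17/1869) = -7820/1869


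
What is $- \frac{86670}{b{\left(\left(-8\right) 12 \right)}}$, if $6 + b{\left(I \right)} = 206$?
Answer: $- \frac{8667}{20} \approx -433.35$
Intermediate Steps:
$b{\left(I \right)} = 200$ ($b{\left(I \right)} = -6 + 206 = 200$)
$- \frac{86670}{b{\left(\left(-8\right) 12 \right)}} = - \frac{86670}{200} = \left(-86670\right) \frac{1}{200} = - \frac{8667}{20}$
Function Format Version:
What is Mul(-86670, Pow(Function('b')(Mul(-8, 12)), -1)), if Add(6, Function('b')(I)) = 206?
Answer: Rational(-8667, 20) ≈ -433.35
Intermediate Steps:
Function('b')(I) = 200 (Function('b')(I) = Add(-6, 206) = 200)
Mul(-86670, Pow(Function('b')(Mul(-8, 12)), -1)) = Mul(-86670, Pow(200, -1)) = Mul(-86670, Rational(1, 200)) = Rational(-8667, 20)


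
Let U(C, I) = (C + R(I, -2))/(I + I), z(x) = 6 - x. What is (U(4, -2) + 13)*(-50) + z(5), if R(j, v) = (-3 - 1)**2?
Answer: -399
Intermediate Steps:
R(j, v) = 16 (R(j, v) = (-4)**2 = 16)
U(C, I) = (16 + C)/(2*I) (U(C, I) = (C + 16)/(I + I) = (16 + C)/((2*I)) = (16 + C)*(1/(2*I)) = (16 + C)/(2*I))
(U(4, -2) + 13)*(-50) + z(5) = ((1/2)*(16 + 4)/(-2) + 13)*(-50) + (6 - 1*5) = ((1/2)*(-1/2)*20 + 13)*(-50) + (6 - 5) = (-5 + 13)*(-50) + 1 = 8*(-50) + 1 = -400 + 1 = -399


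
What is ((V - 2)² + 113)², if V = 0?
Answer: 13689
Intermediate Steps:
((V - 2)² + 113)² = ((0 - 2)² + 113)² = ((-2)² + 113)² = (4 + 113)² = 117² = 13689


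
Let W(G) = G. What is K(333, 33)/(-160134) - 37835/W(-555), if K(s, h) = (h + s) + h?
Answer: 403896563/5924958 ≈ 68.169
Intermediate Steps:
K(s, h) = s + 2*h
K(333, 33)/(-160134) - 37835/W(-555) = (333 + 2*33)/(-160134) - 37835/(-555) = (333 + 66)*(-1/160134) - 37835*(-1/555) = 399*(-1/160134) + 7567/111 = -133/53378 + 7567/111 = 403896563/5924958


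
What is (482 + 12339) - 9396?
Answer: 3425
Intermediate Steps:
(482 + 12339) - 9396 = 12821 - 9396 = 3425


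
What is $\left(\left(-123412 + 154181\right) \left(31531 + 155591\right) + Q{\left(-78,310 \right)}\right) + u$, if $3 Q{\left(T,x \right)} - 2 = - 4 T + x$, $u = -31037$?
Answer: $5757525989$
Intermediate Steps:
$Q{\left(T,x \right)} = \frac{2}{3} - \frac{4 T}{3} + \frac{x}{3}$ ($Q{\left(T,x \right)} = \frac{2}{3} + \frac{- 4 T + x}{3} = \frac{2}{3} + \frac{x - 4 T}{3} = \frac{2}{3} - \left(- \frac{x}{3} + \frac{4 T}{3}\right) = \frac{2}{3} - \frac{4 T}{3} + \frac{x}{3}$)
$\left(\left(-123412 + 154181\right) \left(31531 + 155591\right) + Q{\left(-78,310 \right)}\right) + u = \left(\left(-123412 + 154181\right) \left(31531 + 155591\right) + \left(\frac{2}{3} - -104 + \frac{1}{3} \cdot 310\right)\right) - 31037 = \left(30769 \cdot 187122 + \left(\frac{2}{3} + 104 + \frac{310}{3}\right)\right) - 31037 = \left(5757556818 + 208\right) - 31037 = 5757557026 - 31037 = 5757525989$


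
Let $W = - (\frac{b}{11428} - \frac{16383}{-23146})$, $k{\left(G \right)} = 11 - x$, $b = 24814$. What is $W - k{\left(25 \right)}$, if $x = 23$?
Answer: $\frac{301572511}{33064061} \approx 9.1208$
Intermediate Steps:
$k{\left(G \right)} = -12$ ($k{\left(G \right)} = 11 - 23 = -12$)
$W = - \frac{95196221}{33064061}$ ($W = - (\frac{24814}{11428} - \frac{16383}{-23146}) = - (24814 \cdot \frac{1}{11428} - - \frac{16383}{23146}) = - (\frac{12407}{5714} + \frac{16383}{23146}) = \left(-1\right) \frac{95196221}{33064061} = - \frac{95196221}{33064061} \approx -2.8791$)
$W - k{\left(25 \right)} = - \frac{95196221}{33064061} - -12 = - \frac{95196221}{33064061} + 12 = \frac{301572511}{33064061}$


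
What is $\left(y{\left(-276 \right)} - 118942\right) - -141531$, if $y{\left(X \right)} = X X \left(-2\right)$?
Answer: $-129763$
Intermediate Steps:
$y{\left(X \right)} = - 2 X^{2}$ ($y{\left(X \right)} = X^{2} \left(-2\right) = - 2 X^{2}$)
$\left(y{\left(-276 \right)} - 118942\right) - -141531 = \left(- 2 \left(-276\right)^{2} - 118942\right) - -141531 = \left(\left(-2\right) 76176 - 118942\right) + 141531 = \left(-152352 - 118942\right) + 141531 = -271294 + 141531 = -129763$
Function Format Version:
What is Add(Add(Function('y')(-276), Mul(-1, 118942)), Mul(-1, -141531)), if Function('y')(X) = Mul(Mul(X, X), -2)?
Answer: -129763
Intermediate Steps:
Function('y')(X) = Mul(-2, Pow(X, 2)) (Function('y')(X) = Mul(Pow(X, 2), -2) = Mul(-2, Pow(X, 2)))
Add(Add(Function('y')(-276), Mul(-1, 118942)), Mul(-1, -141531)) = Add(Add(Mul(-2, Pow(-276, 2)), Mul(-1, 118942)), Mul(-1, -141531)) = Add(Add(Mul(-2, 76176), -118942), 141531) = Add(Add(-152352, -118942), 141531) = Add(-271294, 141531) = -129763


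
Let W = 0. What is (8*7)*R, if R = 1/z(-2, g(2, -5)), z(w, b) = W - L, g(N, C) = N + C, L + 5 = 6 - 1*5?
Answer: 14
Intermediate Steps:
L = -4 (L = -5 + (6 - 1*5) = -5 + (6 - 5) = -5 + 1 = -4)
g(N, C) = C + N
z(w, b) = 4 (z(w, b) = 0 - 1*(-4) = 0 + 4 = 4)
R = ¼ (R = 1/4 = ¼ ≈ 0.25000)
(8*7)*R = (8*7)*(¼) = 56*(¼) = 14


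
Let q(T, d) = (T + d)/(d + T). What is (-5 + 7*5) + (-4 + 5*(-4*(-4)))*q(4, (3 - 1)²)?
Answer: 106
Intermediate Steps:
q(T, d) = 1 (q(T, d) = (T + d)/(T + d) = 1)
(-5 + 7*5) + (-4 + 5*(-4*(-4)))*q(4, (3 - 1)²) = (-5 + 7*5) + (-4 + 5*(-4*(-4)))*1 = (-5 + 35) + (-4 + 5*16)*1 = 30 + (-4 + 80)*1 = 30 + 76*1 = 30 + 76 = 106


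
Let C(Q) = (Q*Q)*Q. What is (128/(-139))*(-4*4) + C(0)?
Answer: 2048/139 ≈ 14.734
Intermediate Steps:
C(Q) = Q³ (C(Q) = Q²*Q = Q³)
(128/(-139))*(-4*4) + C(0) = (128/(-139))*(-4*4) + 0³ = (128*(-1/139))*(-16) + 0 = -128/139*(-16) + 0 = 2048/139 + 0 = 2048/139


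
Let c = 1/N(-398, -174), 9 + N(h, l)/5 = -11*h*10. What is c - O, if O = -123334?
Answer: 26992262571/218855 ≈ 1.2333e+5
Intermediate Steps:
N(h, l) = -45 - 550*h (N(h, l) = -45 + 5*(-11*h*10) = -45 + 5*(-110*h) = -45 - 550*h)
c = 1/218855 (c = 1/(-45 - 550*(-398)) = 1/(-45 + 218900) = 1/218855 ≈ 4.5692e-6)
c - O = 1/218855 - 1*(-123334) = 1/218855 + 123334 = 26992262571/218855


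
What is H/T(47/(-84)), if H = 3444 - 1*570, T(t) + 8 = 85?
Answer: 2874/77 ≈ 37.325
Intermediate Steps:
T(t) = 77 (T(t) = -8 + 85 = 77)
H = 2874 (H = 3444 - 570 = 2874)
H/T(47/(-84)) = 2874/77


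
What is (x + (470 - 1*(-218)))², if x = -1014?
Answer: 106276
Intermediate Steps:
(x + (470 - 1*(-218)))² = (-1014 + (470 - 1*(-218)))² = (-1014 + (470 + 218))² = (-1014 + 688)² = (-326)² = 106276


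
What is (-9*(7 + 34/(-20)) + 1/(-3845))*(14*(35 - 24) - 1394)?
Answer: 45485060/769 ≈ 59148.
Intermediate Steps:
(-9*(7 + 34/(-20)) + 1/(-3845))*(14*(35 - 24) - 1394) = (-9*(7 + 34*(-1/20)) - 1/3845)*(14*11 - 1394) = (-9*(7 - 17/10) - 1/3845)*(154 - 1394) = (-9*53/10 - 1/3845)*(-1240) = (-477/10 - 1/3845)*(-1240) = -73363/1538*(-1240) = 45485060/769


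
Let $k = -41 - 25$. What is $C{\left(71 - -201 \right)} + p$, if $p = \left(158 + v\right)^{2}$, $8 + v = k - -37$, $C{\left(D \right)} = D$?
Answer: $14913$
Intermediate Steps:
$k = -66$
$v = -37$ ($v = -8 - 29 = -37$)
$p = 14641$ ($p = \left(158 - 37\right)^{2} = 121^{2} = 14641$)
$C{\left(71 - -201 \right)} + p = \left(71 - -201\right) + 14641 = \left(71 + 201\right) + 14641 = 272 + 14641 = 14913$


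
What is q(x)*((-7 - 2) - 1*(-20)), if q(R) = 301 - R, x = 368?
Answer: -737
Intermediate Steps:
q(x)*((-7 - 2) - 1*(-20)) = (301 - 1*368)*((-7 - 2) - 1*(-20)) = (301 - 368)*(-9 + 20) = -67*11 = -737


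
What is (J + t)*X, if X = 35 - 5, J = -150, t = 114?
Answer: -1080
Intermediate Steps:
X = 30
(J + t)*X = (-150 + 114)*30 = -36*30 = -1080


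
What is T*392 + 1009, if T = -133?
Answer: -51127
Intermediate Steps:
T*392 + 1009 = -133*392 + 1009 = -52136 + 1009 = -51127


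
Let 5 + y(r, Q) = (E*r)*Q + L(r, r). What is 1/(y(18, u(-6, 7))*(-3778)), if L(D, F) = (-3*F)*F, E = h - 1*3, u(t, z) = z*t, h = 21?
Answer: 1/55102130 ≈ 1.8148e-8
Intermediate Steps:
u(t, z) = t*z
E = 18 (E = 21 - 1*3 = 21 - 3 = 18)
L(D, F) = -3*F²
y(r, Q) = -5 - 3*r² + 18*Q*r (y(r, Q) = -5 + ((18*r)*Q - 3*r²) = -5 + (18*Q*r - 3*r²) = -5 + (-3*r² + 18*Q*r) = -5 - 3*r² + 18*Q*r)
1/(y(18, u(-6, 7))*(-3778)) = 1/((-5 - 3*18² + 18*(-6*7)*18)*(-3778)) = 1/((-5 - 3*324 + 18*(-42)*18)*(-3778)) = 1/((-5 - 972 - 13608)*(-3778)) = 1/(-14585*(-3778)) = 1/55102130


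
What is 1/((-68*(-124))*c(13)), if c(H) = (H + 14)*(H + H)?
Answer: 1/5919264 ≈ 1.6894e-7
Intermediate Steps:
c(H) = 2*H*(14 + H) (c(H) = (14 + H)*(2*H) = 2*H*(14 + H))
1/((-68*(-124))*c(13)) = 1/((-68*(-124))*(2*13*(14 + 13))) = 1/(8432*(2*13*27)) = 1/(8432*702) = 1/5919264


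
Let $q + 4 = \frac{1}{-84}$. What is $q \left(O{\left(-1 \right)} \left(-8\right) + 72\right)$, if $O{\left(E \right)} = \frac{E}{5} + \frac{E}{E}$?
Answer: $- \frac{27634}{105} \approx -263.18$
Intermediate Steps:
$q = - \frac{337}{84}$ ($q = -4 + \frac{1}{-84} = -4 - \frac{1}{84} = - \frac{337}{84} \approx -4.0119$)
$O{\left(E \right)} = 1 + \frac{E}{5}$ ($O{\left(E \right)} = E \frac{1}{5} + 1 = \frac{E}{5} + 1 = 1 + \frac{E}{5}$)
$q \left(O{\left(-1 \right)} \left(-8\right) + 72\right) = - \frac{337 \left(\left(1 + \frac{1}{5} \left(-1\right)\right) \left(-8\right) + 72\right)}{84} = - \frac{337 \left(\left(1 - \frac{1}{5}\right) \left(-8\right) + 72\right)}{84} = - \frac{337 \left(\frac{4}{5} \left(-8\right) + 72\right)}{84} = - \frac{337 \left(- \frac{32}{5} + 72\right)}{84} = \left(- \frac{337}{84}\right) \frac{328}{5} = - \frac{27634}{105}$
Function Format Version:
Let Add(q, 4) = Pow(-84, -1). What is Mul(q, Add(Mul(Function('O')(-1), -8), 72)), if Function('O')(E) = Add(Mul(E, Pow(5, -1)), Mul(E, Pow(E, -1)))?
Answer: Rational(-27634, 105) ≈ -263.18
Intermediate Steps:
q = Rational(-337, 84) (q = Add(-4, Pow(-84, -1)) = Add(-4, Rational(-1, 84)) = Rational(-337, 84) ≈ -4.0119)
Function('O')(E) = Add(1, Mul(Rational(1, 5), E)) (Function('O')(E) = Add(Mul(E, Rational(1, 5)), 1) = Add(Mul(Rational(1, 5), E), 1) = Add(1, Mul(Rational(1, 5), E)))
Mul(q, Add(Mul(Function('O')(-1), -8), 72)) = Mul(Rational(-337, 84), Add(Mul(Add(1, Mul(Rational(1, 5), -1)), -8), 72)) = Mul(Rational(-337, 84), Add(Mul(Add(1, Rational(-1, 5)), -8), 72)) = Mul(Rational(-337, 84), Add(Mul(Rational(4, 5), -8), 72)) = Mul(Rational(-337, 84), Add(Rational(-32, 5), 72)) = Mul(Rational(-337, 84), Rational(328, 5)) = Rational(-27634, 105)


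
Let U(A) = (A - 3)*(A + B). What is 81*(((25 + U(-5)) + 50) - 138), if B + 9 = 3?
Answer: 2025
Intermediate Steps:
B = -6 (B = -9 + 3 = -6)
U(A) = (-6 + A)*(-3 + A) (U(A) = (A - 3)*(A - 6) = (-3 + A)*(-6 + A) = (-6 + A)*(-3 + A))
81*(((25 + U(-5)) + 50) - 138) = 81*(((25 + (18 + (-5)² - 9*(-5))) + 50) - 138) = 81*(((25 + (18 + 25 + 45)) + 50) - 138) = 81*(((25 + 88) + 50) - 138) = 81*((113 + 50) - 138) = 81*(163 - 138) = 81*25 = 2025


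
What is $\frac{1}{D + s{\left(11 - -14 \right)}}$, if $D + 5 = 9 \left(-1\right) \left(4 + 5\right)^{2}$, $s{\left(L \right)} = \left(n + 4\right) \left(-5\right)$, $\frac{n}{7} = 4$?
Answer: $- \frac{1}{894} \approx -0.0011186$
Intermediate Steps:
$n = 28$ ($n = 7 \cdot 4 = 28$)
$s{\left(L \right)} = -160$ ($s{\left(L \right)} = \left(28 + 4\right) \left(-5\right) = 32 \left(-5\right) = -160$)
$D = -734$ ($D = -5 + 9 \left(-1\right) \left(4 + 5\right)^{2} = -5 - 9 \cdot 9^{2} = -5 - 729 = -734$)
$\frac{1}{D + s{\left(11 - -14 \right)}} = \frac{1}{-734 - 160} = \frac{1}{-894} = - \frac{1}{894}$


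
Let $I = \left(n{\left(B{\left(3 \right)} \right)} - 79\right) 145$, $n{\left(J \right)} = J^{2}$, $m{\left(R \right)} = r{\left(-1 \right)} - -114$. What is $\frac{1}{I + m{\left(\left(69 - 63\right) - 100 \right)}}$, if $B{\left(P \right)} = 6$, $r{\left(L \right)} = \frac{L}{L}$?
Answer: $- \frac{1}{6120} \approx -0.0001634$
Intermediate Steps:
$r{\left(L \right)} = 1$
$m{\left(R \right)} = 115$ ($m{\left(R \right)} = 1 - -114 = 1 + 114 = 115$)
$I = -6235$ ($I = \left(6^{2} - 79\right) 145 = \left(36 - 79\right) 145 = \left(-43\right) 145 = -6235$)
$\frac{1}{I + m{\left(\left(69 - 63\right) - 100 \right)}} = \frac{1}{-6235 + 115} = \frac{1}{-6120} = - \frac{1}{6120}$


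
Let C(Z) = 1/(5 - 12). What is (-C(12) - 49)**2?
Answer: 116964/49 ≈ 2387.0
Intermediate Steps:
C(Z) = -1/7 (C(Z) = 1/(-7) = -1/7)
(-C(12) - 49)**2 = (-1*(-1/7) - 49)**2 = (1/7 - 49)**2 = (-342/7)**2 = 116964/49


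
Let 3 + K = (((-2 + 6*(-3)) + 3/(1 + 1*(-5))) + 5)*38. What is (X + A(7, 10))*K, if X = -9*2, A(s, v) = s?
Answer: 13233/2 ≈ 6616.5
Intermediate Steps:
X = -18
K = -1203/2 (K = -3 + (((-2 + 6*(-3)) + 3/(1 + 1*(-5))) + 5)*38 = -3 + (((-2 - 18) + 3/(1 - 5)) + 5)*38 = -3 + ((-20 + 3/(-4)) + 5)*38 = -3 + ((-20 + 3*(-¼)) + 5)*38 = -3 + ((-20 - ¾) + 5)*38 = -3 + (-83/4 + 5)*38 = -3 - 63/4*38 = -3 - 1197/2 = -1203/2 ≈ -601.50)
(X + A(7, 10))*K = (-18 + 7)*(-1203/2) = -11*(-1203/2) = 13233/2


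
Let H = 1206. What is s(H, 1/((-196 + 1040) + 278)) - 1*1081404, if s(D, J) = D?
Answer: -1080198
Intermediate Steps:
s(H, 1/((-196 + 1040) + 278)) - 1*1081404 = 1206 - 1*1081404 = 1206 - 1081404 = -1080198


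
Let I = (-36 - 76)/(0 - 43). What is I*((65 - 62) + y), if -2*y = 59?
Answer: -2968/43 ≈ -69.023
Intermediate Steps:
I = 112/43 (I = -112/(-43) = -112*(-1/43) = 112/43 ≈ 2.6047)
y = -59/2 (y = -½*59 = -59/2 ≈ -29.500)
I*((65 - 62) + y) = 112*((65 - 62) - 59/2)/43 = 112*(3 - 59/2)/43 = (112/43)*(-53/2) = -2968/43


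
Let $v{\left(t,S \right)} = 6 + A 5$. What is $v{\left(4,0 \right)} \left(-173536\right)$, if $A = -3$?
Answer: $1561824$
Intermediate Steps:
$v{\left(t,S \right)} = -9$ ($v{\left(t,S \right)} = 6 - 15 = -9$)
$v{\left(4,0 \right)} \left(-173536\right) = \left(-9\right) \left(-173536\right) = 1561824$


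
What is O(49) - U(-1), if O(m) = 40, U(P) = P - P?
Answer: 40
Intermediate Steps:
U(P) = 0
O(49) - U(-1) = 40 - 1*0 = 40 + 0 = 40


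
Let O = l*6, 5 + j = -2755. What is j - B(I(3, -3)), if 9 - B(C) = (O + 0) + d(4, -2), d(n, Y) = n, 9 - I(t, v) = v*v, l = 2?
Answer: -2753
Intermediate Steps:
I(t, v) = 9 - v² (I(t, v) = 9 - v*v = 9 - v²)
j = -2760 (j = -5 - 2755 = -2760)
O = 12 (O = 2*6 = 12)
B(C) = -7 (B(C) = 9 - ((12 + 0) + 4) = 9 - (12 + 4) = 9 - 1*16 = 9 - 16 = -7)
j - B(I(3, -3)) = -2760 - 1*(-7) = -2760 + 7 = -2753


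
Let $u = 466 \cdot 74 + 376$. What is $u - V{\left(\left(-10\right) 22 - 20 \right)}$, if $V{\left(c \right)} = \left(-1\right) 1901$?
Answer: $36761$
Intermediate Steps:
$V{\left(c \right)} = -1901$
$u = 34860$ ($u = 34484 + 376 = 34860$)
$u - V{\left(\left(-10\right) 22 - 20 \right)} = 34860 - -1901 = 34860 + 1901 = 36761$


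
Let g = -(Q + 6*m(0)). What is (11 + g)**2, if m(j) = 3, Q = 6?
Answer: 169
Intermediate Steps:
g = -24 (g = -(6 + 6*3) = -(6 + 18) = -1*24 = -24)
(11 + g)**2 = (11 - 24)**2 = (-13)**2 = 169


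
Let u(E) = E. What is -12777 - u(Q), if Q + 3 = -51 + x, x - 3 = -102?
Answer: -12624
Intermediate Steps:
x = -99 (x = 3 - 102 = -99)
Q = -153 (Q = -3 + (-51 - 99) = -3 - 150 = -153)
-12777 - u(Q) = -12777 - 1*(-153) = -12777 + 153 = -12624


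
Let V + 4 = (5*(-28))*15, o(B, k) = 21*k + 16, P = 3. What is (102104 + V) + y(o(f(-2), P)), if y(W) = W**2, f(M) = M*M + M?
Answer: 106241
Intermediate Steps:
f(M) = M + M**2 (f(M) = M**2 + M = M + M**2)
o(B, k) = 16 + 21*k
V = -2104 (V = -4 + (5*(-28))*15 = -4 - 140*15 = -4 - 2100 = -2104)
(102104 + V) + y(o(f(-2), P)) = (102104 - 2104) + (16 + 21*3)**2 = 100000 + (16 + 63)**2 = 100000 + 79**2 = 100000 + 6241 = 106241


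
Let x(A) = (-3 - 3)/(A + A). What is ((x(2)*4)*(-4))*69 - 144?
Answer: 1512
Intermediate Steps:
x(A) = -3/A (x(A) = -6*1/(2*A) = -3/A)
((x(2)*4)*(-4))*69 - 144 = ((-3/2*4)*(-4))*69 - 144 = ((-3*1/2*4)*(-4))*69 - 144 = (-3/2*4*(-4))*69 - 144 = -6*(-4)*69 - 144 = 24*69 - 144 = 1656 - 144 = 1512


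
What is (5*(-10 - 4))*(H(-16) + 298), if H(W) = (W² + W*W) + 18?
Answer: -57960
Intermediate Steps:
H(W) = 18 + 2*W² (H(W) = (W² + W²) + 18 = 2*W² + 18 = 18 + 2*W²)
(5*(-10 - 4))*(H(-16) + 298) = (5*(-10 - 4))*((18 + 2*(-16)²) + 298) = (5*(-14))*((18 + 2*256) + 298) = -70*((18 + 512) + 298) = -70*(530 + 298) = -70*828 = -57960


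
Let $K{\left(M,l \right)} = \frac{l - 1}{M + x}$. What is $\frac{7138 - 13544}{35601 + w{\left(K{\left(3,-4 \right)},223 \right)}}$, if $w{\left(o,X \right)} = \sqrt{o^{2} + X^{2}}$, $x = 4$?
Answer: $- \frac{11174940294}{62101692103} + \frac{44842 \sqrt{2436746}}{62101692103} \approx -0.17882$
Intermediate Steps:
$K{\left(M,l \right)} = \frac{-1 + l}{4 + M}$ ($K{\left(M,l \right)} = \frac{l - 1}{M + 4} = \frac{-1 + l}{4 + M}$)
$w{\left(o,X \right)} = \sqrt{X^{2} + o^{2}}$
$\frac{7138 - 13544}{35601 + w{\left(K{\left(3,-4 \right)},223 \right)}} = \frac{7138 - 13544}{35601 + \sqrt{223^{2} + \left(\frac{-1 - 4}{4 + 3}\right)^{2}}} = - \frac{6406}{35601 + \sqrt{49729 + \left(\frac{1}{7} \left(-5\right)\right)^{2}}} = - \frac{6406}{35601 + \sqrt{49729 + \left(- \frac{5}{7}\right)^{2}}} = - \frac{6406}{35601 + \sqrt{49729 + \frac{25}{49}}} = - \frac{6406}{35601 + \sqrt{\frac{2436746}{49}}} = - \frac{6406}{35601 + \frac{\sqrt{2436746}}{7}}$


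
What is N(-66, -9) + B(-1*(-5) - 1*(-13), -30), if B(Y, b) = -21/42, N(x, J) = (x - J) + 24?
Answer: -67/2 ≈ -33.500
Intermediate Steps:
N(x, J) = 24 + x - J
B(Y, b) = -½ (B(Y, b) = -21*1/42 = -½)
N(-66, -9) + B(-1*(-5) - 1*(-13), -30) = (24 - 66 - 1*(-9)) - ½ = (24 - 66 + 9) - ½ = -33 - ½ = -67/2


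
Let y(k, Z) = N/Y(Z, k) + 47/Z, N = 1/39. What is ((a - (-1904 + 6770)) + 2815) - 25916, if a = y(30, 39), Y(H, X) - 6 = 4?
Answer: -3635553/130 ≈ -27966.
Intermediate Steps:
N = 1/39 ≈ 0.025641
Y(H, X) = 10 (Y(H, X) = 6 + 4 = 10)
y(k, Z) = 1/390 + 47/Z (y(k, Z) = (1/39)/10 + 47/Z = (1/39)*(1/10) + 47/Z = 1/390 + 47/Z)
a = 157/130 (a = (1/390)*(18330 + 39)/39 = (1/390)*(1/39)*18369 = 157/130 ≈ 1.2077)
((a - (-1904 + 6770)) + 2815) - 25916 = ((157/130 - (-1904 + 6770)) + 2815) - 25916 = ((157/130 - 1*4866) + 2815) - 25916 = ((157/130 - 4866) + 2815) - 25916 = (-632423/130 + 2815) - 25916 = -266473/130 - 25916 = -3635553/130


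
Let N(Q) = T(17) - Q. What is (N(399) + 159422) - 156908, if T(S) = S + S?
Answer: 2149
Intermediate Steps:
T(S) = 2*S
N(Q) = 34 - Q (N(Q) = 2*17 - Q = 34 - Q)
(N(399) + 159422) - 156908 = ((34 - 1*399) + 159422) - 156908 = ((34 - 399) + 159422) - 156908 = (-365 + 159422) - 156908 = 159057 - 156908 = 2149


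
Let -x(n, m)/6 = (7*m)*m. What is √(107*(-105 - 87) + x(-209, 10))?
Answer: 2*I*√6186 ≈ 157.3*I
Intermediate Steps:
x(n, m) = -42*m² (x(n, m) = -6*7*m*m = -42*m²)
√(107*(-105 - 87) + x(-209, 10)) = √(107*(-105 - 87) - 42*10²) = √(107*(-192) - 42*100) = √(-20544 - 4200) = √(-24744) = 2*I*√6186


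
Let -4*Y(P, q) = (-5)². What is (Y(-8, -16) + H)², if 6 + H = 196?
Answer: 540225/16 ≈ 33764.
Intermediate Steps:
H = 190 (H = -6 + 196 = 190)
Y(P, q) = -25/4 (Y(P, q) = -¼*(-5)² = -¼*25 = -25/4)
(Y(-8, -16) + H)² = (-25/4 + 190)² = (735/4)² = 540225/16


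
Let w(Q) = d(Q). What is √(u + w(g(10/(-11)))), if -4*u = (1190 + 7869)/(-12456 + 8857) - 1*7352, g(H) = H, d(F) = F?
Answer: √11520953919013/79178 ≈ 42.869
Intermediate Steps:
u = 26468907/14396 (u = -((1190 + 7869)/(-12456 + 8857) - 1*7352)/4 = -(9059/(-3599) - 7352)/4 = -(9059*(-1/3599) - 7352)/4 = -(-9059/3599 - 7352)/4 = -¼*(-26468907/3599) = 26468907/14396 ≈ 1838.6)
w(Q) = Q
√(u + w(g(10/(-11)))) = √(26468907/14396 + 10/(-11)) = √(26468907/14396 + 10*(-1/11)) = √(26468907/14396 - 10/11) = √(291014017/158356) = √11520953919013/79178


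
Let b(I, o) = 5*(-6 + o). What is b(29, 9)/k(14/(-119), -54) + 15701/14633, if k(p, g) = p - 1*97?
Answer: 22190936/24159083 ≈ 0.91853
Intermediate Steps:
k(p, g) = -97 + p (k(p, g) = p - 97 = -97 + p)
b(I, o) = -30 + 5*o
b(29, 9)/k(14/(-119), -54) + 15701/14633 = (-30 + 5*9)/(-97 + 14/(-119)) + 15701/14633 = (-30 + 45)/(-97 + 14*(-1/119)) + 15701*(1/14633) = 15/(-97 - 2/17) + 15701/14633 = 15/(-1651/17) + 15701/14633 = 15*(-17/1651) + 15701/14633 = -255/1651 + 15701/14633 = 22190936/24159083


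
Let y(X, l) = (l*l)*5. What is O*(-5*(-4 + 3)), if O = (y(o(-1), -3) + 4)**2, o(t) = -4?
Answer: 12005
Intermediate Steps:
y(X, l) = 5*l**2 (y(X, l) = l**2*5 = 5*l**2)
O = 2401 (O = (5*(-3)**2 + 4)**2 = (5*9 + 4)**2 = (45 + 4)**2 = 49**2 = 2401)
O*(-5*(-4 + 3)) = 2401*(-5*(-4 + 3)) = 2401*(-5*(-1)) = 2401*5 = 12005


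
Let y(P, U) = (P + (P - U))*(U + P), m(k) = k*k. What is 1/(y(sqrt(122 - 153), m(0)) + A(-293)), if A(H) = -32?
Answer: -1/94 ≈ -0.010638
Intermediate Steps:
m(k) = k**2
y(P, U) = (P + U)*(-U + 2*P) (y(P, U) = (-U + 2*P)*(P + U) = (P + U)*(-U + 2*P))
1/(y(sqrt(122 - 153), m(0)) + A(-293)) = 1/((-(0**2)**2 + 2*(sqrt(122 - 153))**2 + sqrt(122 - 153)*0**2) - 32) = 1/((-1*0**2 + 2*(sqrt(-31))**2 + sqrt(-31)*0) - 32) = 1/((-1*0 + 2*(I*sqrt(31))**2 + (I*sqrt(31))*0) - 32) = 1/((0 + 2*(-31) + 0) - 32) = 1/((0 - 62 + 0) - 32) = 1/(-62 - 32) = 1/(-94) = -1/94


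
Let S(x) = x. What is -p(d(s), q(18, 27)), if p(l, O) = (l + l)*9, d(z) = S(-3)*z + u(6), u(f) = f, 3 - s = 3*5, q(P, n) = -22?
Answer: -756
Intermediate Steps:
s = -12 (s = 3 - 3*5 = 3 - 1*15 = 3 - 15 = -12)
d(z) = 6 - 3*z (d(z) = -3*z + 6 = 6 - 3*z)
p(l, O) = 18*l (p(l, O) = (2*l)*9 = 18*l)
-p(d(s), q(18, 27)) = -18*(6 - 3*(-12)) = -18*(6 + 36) = -18*42 = -1*756 = -756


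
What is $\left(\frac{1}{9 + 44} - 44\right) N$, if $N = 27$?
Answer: $- \frac{62937}{53} \approx -1187.5$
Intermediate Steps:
$\left(\frac{1}{9 + 44} - 44\right) N = \left(\frac{1}{9 + 44} - 44\right) 27 = \left(\frac{1}{53} - 44\right) 27 = \left(- \frac{2331}{53}\right) 27 = - \frac{62937}{53}$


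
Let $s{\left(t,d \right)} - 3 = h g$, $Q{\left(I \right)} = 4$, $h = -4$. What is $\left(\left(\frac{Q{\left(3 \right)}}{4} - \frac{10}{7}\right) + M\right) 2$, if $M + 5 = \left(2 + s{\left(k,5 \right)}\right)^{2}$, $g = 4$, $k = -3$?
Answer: $\frac{1618}{7} \approx 231.14$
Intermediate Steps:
$s{\left(t,d \right)} = -13$ ($s{\left(t,d \right)} = 3 - 16 = -13$)
$M = 116$ ($M = -5 + \left(2 - 13\right)^{2} = -5 + \left(-11\right)^{2} = -5 + 121 = 116$)
$\left(\left(\frac{Q{\left(3 \right)}}{4} - \frac{10}{7}\right) + M\right) 2 = \left(\left(\frac{4}{4} - \frac{10}{7}\right) + 116\right) 2 = \left(\left(4 \cdot \frac{1}{4} - \frac{10}{7}\right) + 116\right) 2 = \left(\left(1 - \frac{10}{7}\right) + 116\right) 2 = \left(- \frac{3}{7} + 116\right) 2 = \frac{809}{7} \cdot 2 = \frac{1618}{7}$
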